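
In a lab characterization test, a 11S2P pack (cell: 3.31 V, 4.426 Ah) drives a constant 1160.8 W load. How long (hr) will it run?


Step 1: E_pack = Ns * V_cell * Np * C_cell = 11 * 3.31 * 2 * 4.426 = 322.3 Wh
Step 2: t = E_pack / P = 322.3 / 1160.8 = 0.2777 hr

0.2777 hr


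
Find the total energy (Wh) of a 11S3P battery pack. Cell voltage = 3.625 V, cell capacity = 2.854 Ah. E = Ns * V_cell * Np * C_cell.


V_pack = 11 * 3.625 = 39.875 V
C_pack = 3 * 2.854 = 8.562 Ah
E = V_pack * C_pack = 39.875 * 8.562 = 341.4 Wh

341.4 Wh


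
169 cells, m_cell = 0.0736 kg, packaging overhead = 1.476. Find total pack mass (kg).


Cell mass sum = 169 * 0.0736 = 12.438 kg
With overhead 1.476: m_pack = 12.438 * 1.476 = 18.36 kg

18.36 kg


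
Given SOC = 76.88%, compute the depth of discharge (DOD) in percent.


Complement of SOC: DOD = 100% - 76.88% = 23.12%

23.12%


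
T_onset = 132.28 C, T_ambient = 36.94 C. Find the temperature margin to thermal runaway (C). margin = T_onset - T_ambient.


Safety margin = 132.28 C - 36.94 C = 95.34 C

95.34 C


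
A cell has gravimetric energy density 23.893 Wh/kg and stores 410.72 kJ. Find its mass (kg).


Convert: E = 410.72 kJ = 114.09 Wh
m = E / ED = 114.09 / 23.893 = 4.775 kg

4.775 kg


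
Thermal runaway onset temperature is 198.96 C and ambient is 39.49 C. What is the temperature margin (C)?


Safety margin = 198.96 C - 39.49 C = 159.47 C

159.47 C


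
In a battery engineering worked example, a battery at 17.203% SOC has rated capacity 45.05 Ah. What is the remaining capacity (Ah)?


remaining = SOC / 100 * total = 17.203 / 100 * 45.05 = 7.750 Ah

7.750 Ah


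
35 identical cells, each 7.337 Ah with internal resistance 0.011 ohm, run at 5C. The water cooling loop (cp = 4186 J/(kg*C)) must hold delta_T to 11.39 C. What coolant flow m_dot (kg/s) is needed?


Step 1: I = 5 * 7.337 = 36.685 A
Step 2: Q_cell = I^2 * R = 36.685^2 * 0.011 = 14.804 W
Step 3: Q_total = 35 * 14.804 = 518.14 W
Step 4: m_dot = Q_total / (cp * dT) = 518.14 / (4186 * 11.39) = 0.01087 kg/s

0.01087 kg/s


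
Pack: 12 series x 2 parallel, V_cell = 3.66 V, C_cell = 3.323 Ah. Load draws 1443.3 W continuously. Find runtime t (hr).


Step 1: E_pack = Ns * V_cell * Np * C_cell = 12 * 3.66 * 2 * 3.323 = 291.89 Wh
Step 2: t = E_pack / P = 291.89 / 1443.3 = 0.2022 hr

0.2022 hr


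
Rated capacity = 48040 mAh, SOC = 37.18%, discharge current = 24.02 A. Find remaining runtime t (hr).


Convert: C_total = 48040 mAh = 48.04 Ah
Step 1: remaining = SOC/100 * C_total = 37.18/100 * 48.04 = 17.861 Ah
Step 2: t = remaining / I = 17.861 / 24.02 = 0.7436 hr

0.7436 hr


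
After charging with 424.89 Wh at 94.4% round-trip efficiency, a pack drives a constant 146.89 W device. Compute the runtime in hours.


Step 1: E_discharge = eta/100 * E_charge = 94.4/100 * 424.89 = 401.1 Wh
Step 2: t = E_discharge / P = 401.1 / 146.89 = 2.731 hr

2.731 hr


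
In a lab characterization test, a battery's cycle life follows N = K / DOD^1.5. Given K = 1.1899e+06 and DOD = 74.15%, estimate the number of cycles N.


Step 1: DOD^1.5 = 74.15^1.5 = 638.51
Step 2: N = 1.1899e+06 / 638.51 = 1864 cycles

1864 cycles


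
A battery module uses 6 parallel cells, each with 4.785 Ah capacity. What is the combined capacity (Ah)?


C_total = 6 * 4.785 = 28.71 Ah

28.71 Ah


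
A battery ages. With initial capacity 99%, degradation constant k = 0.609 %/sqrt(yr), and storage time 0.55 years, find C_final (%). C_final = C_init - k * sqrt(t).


Step 1: sqrt(0.55 yr) = 0.74162
Step 2: drop = 0.609 * 0.74162 = 0.45165
Step 3: C_final = 99 - 0.45165 = 98.55%

98.55%


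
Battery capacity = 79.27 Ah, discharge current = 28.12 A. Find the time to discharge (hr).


Runtime = 79.27 Ah / 28.12 A = 2.819 hr

2.819 hr


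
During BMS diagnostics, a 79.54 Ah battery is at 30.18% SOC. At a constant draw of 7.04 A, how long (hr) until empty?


Step 1: remaining = SOC/100 * C_total = 30.18/100 * 79.54 = 24.005 Ah
Step 2: t = remaining / I = 24.005 / 7.04 = 3.410 hr

3.410 hr


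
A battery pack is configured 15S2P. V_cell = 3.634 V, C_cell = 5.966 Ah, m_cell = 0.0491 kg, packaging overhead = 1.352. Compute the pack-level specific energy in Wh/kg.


Step 1: V_pack = 15 * 3.634 = 54.51 V
Step 2: C_pack = 2 * 5.966 = 11.932 Ah
Step 3: E_pack = V_pack * C_pack = 54.51 * 11.932 = 650.41 Wh
Step 4: m_pack = 15 * 2 * 0.0491 * 1.352 = 1.9915 kg
Step 5: ED = E_pack / m_pack = 650.41 / 1.9915 = 326.6 Wh/kg

326.6 Wh/kg


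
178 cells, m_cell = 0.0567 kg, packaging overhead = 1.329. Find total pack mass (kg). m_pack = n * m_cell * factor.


m_pack = n * m_cell * overhead = 178 * 0.0567 * 1.329 = 13.41 kg

13.41 kg


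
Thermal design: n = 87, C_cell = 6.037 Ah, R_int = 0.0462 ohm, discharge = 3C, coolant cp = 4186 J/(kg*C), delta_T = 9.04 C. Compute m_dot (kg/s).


Step 1: I = 3 * 6.037 = 18.111 A
Step 2: Q_cell = I^2 * R = 18.111^2 * 0.0462 = 15.154 W
Step 3: Q_total = 87 * 15.154 = 1318.4 W
Step 4: m_dot = Q_total / (cp * dT) = 1318.4 / (4186 * 9.04) = 0.03484 kg/s

0.03484 kg/s


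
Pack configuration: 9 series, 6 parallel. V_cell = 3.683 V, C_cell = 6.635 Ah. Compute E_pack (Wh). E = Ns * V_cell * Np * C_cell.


V_pack = 9 * 3.683 = 33.147 V
C_pack = 6 * 6.635 = 39.81 Ah
E = V_pack * C_pack = 33.147 * 39.81 = 1320 Wh

1320 Wh


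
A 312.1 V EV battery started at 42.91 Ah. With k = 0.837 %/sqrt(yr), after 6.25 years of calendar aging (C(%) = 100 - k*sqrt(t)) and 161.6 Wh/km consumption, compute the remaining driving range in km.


Step 1: capacity retention = 100 - 0.837 * sqrt(6.25) = 100 - 0.837 * 2.5 = 97.908%
Step 2: C_now = 42.91 * 97.908/100 = 42.012 Ah
Step 3: E_pack = V * C_now = 312.1 * 42.012 = 13112 Wh
Step 4: range = E_pack / consumption = 13112 / 161.6 = 81.14 km

81.14 km


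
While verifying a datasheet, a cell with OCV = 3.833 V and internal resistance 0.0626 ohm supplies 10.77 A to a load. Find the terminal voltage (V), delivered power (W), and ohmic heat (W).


Step 1: V_terminal = OCV - I*R = 3.833 - 10.77 * 0.0626 = 3.1588 V
Step 2: P_out = V_terminal * I = 3.1588 * 10.77 = 34.02 W
Step 3: Q = I^2 * R = 10.77^2 * 0.0626 = 7.261 W

V=3.1588 V, P=34.02 W, Q=7.261 W


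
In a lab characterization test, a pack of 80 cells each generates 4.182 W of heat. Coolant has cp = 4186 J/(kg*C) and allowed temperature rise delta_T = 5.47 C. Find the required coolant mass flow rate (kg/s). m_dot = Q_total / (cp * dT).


Step 1: Total heat Q = 80 * 4.182 W = 334.56 W
Step 2: denom = cp * dT = 4186 * 5.47 = 22897
Step 3: m_dot = 334.56 / 22897 = 0.01461 kg/s

0.01461 kg/s


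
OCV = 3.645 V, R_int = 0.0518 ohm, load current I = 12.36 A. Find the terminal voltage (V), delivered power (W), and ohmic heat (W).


Step 1: V_terminal = OCV - I*R = 3.645 - 12.36 * 0.0518 = 3.0048 V
Step 2: P_out = V_terminal * I = 3.0048 * 12.36 = 37.14 W
Step 3: Q = I^2 * R = 12.36^2 * 0.0518 = 7.913 W

V=3.0048 V, P=37.14 W, Q=7.913 W


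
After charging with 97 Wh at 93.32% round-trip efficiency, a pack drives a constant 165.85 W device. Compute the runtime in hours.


Step 1: E_discharge = eta/100 * E_charge = 93.32/100 * 97 = 90.52 Wh
Step 2: t = E_discharge / P = 90.52 / 165.85 = 0.5458 hr

0.5458 hr


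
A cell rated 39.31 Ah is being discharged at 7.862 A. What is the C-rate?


Rearranging: C_rate = 7.862 / 39.31 = 0.2C

0.2C


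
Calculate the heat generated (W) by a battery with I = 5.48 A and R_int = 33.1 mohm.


Convert: R = 33.1 mohm = 0.0331 ohm
I^2 = 30.03
Q = 30.03 * 0.0331 = 0.9940 W

0.9940 W


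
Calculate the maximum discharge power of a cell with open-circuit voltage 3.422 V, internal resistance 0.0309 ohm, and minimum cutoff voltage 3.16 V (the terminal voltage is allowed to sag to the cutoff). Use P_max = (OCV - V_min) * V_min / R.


dV = OCV - V_min = 0.262 V (so I_max = dV / R)
P_max = dV * V_min / R = 0.262 * 3.16 / 0.0309 = 26.79 W

26.79 W


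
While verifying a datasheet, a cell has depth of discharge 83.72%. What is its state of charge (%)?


SOC = 100 - DOD = 100 - 83.72 = 16.28%

16.28%


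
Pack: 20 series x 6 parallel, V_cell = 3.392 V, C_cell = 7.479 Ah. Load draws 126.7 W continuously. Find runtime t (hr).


Step 1: E_pack = Ns * V_cell * Np * C_cell = 20 * 3.392 * 6 * 7.479 = 3044.3 Wh
Step 2: t = E_pack / P = 3044.3 / 126.7 = 24.03 hr

24.03 hr


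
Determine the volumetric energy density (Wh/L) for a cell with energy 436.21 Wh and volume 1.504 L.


Volumetric ED = 436.21 Wh / 1.504 L = 290.0 Wh/L

290.0 Wh/L


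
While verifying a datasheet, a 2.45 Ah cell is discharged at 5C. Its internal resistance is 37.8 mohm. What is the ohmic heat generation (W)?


Convert: R = 37.8 mohm = 0.0378 ohm
Step 1: I = C_rate * capacity = 5 * 2.45 = 12.25 A
Step 2: Q = I^2 * R = 12.25^2 * 0.0378 = 150.06 * 0.0378 = 5.672 W

5.672 W


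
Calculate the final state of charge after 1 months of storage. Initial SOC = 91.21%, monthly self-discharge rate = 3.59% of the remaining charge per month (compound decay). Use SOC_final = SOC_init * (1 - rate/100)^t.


Monthly retention factor = 1 - 3.59/100 = 0.9641
Over 1 months: factor^1 = 0.9641
SOC_final = 91.21 * 0.9641 = 87.94%

87.94%


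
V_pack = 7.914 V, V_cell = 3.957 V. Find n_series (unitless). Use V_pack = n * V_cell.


Rearranging: n = V_pack / V_cell = 7.914 / 3.957 = 2 cells

2


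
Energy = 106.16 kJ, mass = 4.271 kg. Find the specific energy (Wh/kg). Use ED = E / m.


Convert: E = 106.16 kJ = 29.489 Wh
ED = E / m = 29.489 / 4.271 = 6.904 Wh/kg

6.904 Wh/kg


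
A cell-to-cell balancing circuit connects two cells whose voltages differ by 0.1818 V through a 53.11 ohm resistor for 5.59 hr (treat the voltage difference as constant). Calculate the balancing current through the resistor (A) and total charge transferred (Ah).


First, Ohm's law: I_bal = 0.1818 V / 53.11 ohm = 0.0034231 A
Then Q = I * t = 0.0034231 A * 5.59 hr = 0.01914 Ah

I=0.0034231 A, Q=0.01914 Ah


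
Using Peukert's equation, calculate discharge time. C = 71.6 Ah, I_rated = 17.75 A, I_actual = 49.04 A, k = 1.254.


Step 1: t_rated = C / I_rated = 71.6 / 17.75 = 4.0338 hr
Step 2: ratio = 17.75 / 49.04 = 0.36195
Step 3: ratio^k = 0.36195^1.254 = 0.27961
Step 4: t = t_rated * ratio^k = 4.0338 * 0.27961 = 1.128 hr

1.128 hr


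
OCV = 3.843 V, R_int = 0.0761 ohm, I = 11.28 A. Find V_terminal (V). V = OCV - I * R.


V = OCV - I*R = 3.843 - 11.28 * 0.0761 = 2.985 V

2.985 V


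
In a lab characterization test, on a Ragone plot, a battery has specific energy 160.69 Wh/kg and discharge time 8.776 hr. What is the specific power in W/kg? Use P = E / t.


Specific power = 160.69 Wh/kg / 8.776 hr = 18.31 W/kg

18.31 W/kg


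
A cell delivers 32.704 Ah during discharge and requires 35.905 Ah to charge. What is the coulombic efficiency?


eta_c = Q_dis / Q_chg * 100 = 32.704 / 35.905 * 100 = 91.08%

91.08%


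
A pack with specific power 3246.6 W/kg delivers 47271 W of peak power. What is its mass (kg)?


m = P / SP = 47271 / 3246.6 = 14.56 kg

14.56 kg


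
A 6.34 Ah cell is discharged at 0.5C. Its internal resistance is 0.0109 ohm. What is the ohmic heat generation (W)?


Step 1: I = C_rate * capacity = 0.5 * 6.34 = 3.17 A
Step 2: Q = I^2 * R = 3.17^2 * 0.0109 = 10.049 * 0.0109 = 0.1095 W

0.1095 W


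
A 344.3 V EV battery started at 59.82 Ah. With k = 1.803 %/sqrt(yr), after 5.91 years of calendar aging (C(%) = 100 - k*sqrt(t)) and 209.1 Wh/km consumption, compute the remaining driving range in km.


Step 1: capacity retention = 100 - 1.803 * sqrt(5.91) = 100 - 1.803 * 2.431 = 95.617%
Step 2: C_now = 59.82 * 95.617/100 = 57.198 Ah
Step 3: E_pack = V * C_now = 344.3 * 57.198 = 19693 Wh
Step 4: range = E_pack / consumption = 19693 / 209.1 = 94.18 km

94.18 km


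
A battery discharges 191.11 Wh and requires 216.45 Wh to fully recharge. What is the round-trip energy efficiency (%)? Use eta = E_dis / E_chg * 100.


eta_e = E_dis / E_chg * 100 = 191.11 / 216.45 * 100 = 88.29%

88.29%


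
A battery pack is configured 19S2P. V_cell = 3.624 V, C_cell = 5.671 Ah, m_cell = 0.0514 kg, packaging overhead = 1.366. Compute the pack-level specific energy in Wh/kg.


Step 1: V_pack = 19 * 3.624 = 68.856 V
Step 2: C_pack = 2 * 5.671 = 11.342 Ah
Step 3: E_pack = V_pack * C_pack = 68.856 * 11.342 = 780.96 Wh
Step 4: m_pack = 19 * 2 * 0.0514 * 1.366 = 2.6681 kg
Step 5: ED = E_pack / m_pack = 780.96 / 2.6681 = 292.7 Wh/kg

292.7 Wh/kg


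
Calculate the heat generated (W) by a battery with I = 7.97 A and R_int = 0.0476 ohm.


I^2 = 63.521
Q = 63.521 * 0.0476 = 3.024 W

3.024 W


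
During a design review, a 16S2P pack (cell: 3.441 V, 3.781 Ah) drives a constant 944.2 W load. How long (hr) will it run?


Step 1: E_pack = Ns * V_cell * Np * C_cell = 16 * 3.441 * 2 * 3.781 = 416.33 Wh
Step 2: t = E_pack / P = 416.33 / 944.2 = 0.4409 hr

0.4409 hr


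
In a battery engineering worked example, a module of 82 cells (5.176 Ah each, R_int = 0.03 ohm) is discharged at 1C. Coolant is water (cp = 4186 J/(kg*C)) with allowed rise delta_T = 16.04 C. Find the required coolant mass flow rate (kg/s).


Step 1: I = 1 * 5.176 = 5.176 A
Step 2: Q_cell = I^2 * R = 5.176^2 * 0.03 = 0.80373 W
Step 3: Q_total = 82 * 0.80373 = 65.906 W
Step 4: m_dot = Q_total / (cp * dT) = 65.906 / (4186 * 16.04) = 9.816e-04 kg/s

9.816e-04 kg/s


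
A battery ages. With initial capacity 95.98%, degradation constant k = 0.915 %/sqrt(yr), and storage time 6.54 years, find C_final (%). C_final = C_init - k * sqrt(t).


Step 1: sqrt(6.54 yr) = 2.5573
Step 2: drop = 0.915 * 2.5573 = 2.3399
Step 3: C_final = 95.98 - 2.3399 = 93.64%

93.64%


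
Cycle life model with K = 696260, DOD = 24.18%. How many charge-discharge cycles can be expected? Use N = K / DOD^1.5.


Step 1: DOD^1.5 = 24.18^1.5 = 118.9
Step 2: N = 696260 / 118.9 = 5856 cycles

5856 cycles


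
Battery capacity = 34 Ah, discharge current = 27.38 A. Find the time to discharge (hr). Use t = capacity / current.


Runtime = 34 Ah / 27.38 A = 1.242 hr

1.242 hr


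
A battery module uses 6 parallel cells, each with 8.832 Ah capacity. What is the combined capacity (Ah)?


Parallel capacities add: 6 * 8.832 Ah = 52.992 Ah

52.992 Ah


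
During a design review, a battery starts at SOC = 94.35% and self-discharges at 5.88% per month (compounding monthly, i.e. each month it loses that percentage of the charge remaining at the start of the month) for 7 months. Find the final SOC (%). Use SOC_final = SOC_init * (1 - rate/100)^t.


decay = (1 - 5.88/100)^7 = 0.65429
SOC_final = 94.35 * 0.65429 = 61.73%

61.73%


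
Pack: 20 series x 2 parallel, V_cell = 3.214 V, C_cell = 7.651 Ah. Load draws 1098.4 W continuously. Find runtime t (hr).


Step 1: E_pack = Ns * V_cell * Np * C_cell = 20 * 3.214 * 2 * 7.651 = 983.61 Wh
Step 2: t = E_pack / P = 983.61 / 1098.4 = 0.8955 hr

0.8955 hr


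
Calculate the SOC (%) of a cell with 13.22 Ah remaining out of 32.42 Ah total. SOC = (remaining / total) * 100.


SOC = (remaining / total) * 100 = (13.22 / 32.42) * 100 = 40.78%

40.78%


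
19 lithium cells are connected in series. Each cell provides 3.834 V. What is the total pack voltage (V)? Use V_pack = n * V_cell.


V_pack = n * V_cell = 19 * 3.834 = 72.846 V

72.846 V


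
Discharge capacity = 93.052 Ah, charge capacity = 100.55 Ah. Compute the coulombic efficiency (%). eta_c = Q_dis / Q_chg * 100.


eta_c = Q_dis / Q_chg * 100 = 93.052 / 100.55 * 100 = 92.54%

92.54%


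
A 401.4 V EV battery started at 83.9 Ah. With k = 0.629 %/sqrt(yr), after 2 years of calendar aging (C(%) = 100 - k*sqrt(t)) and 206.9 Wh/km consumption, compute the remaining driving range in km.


Step 1: capacity retention = 100 - 0.629 * sqrt(2) = 100 - 0.629 * 1.4142 = 99.11%
Step 2: C_now = 83.9 * 99.11/100 = 83.153 Ah
Step 3: E_pack = V * C_now = 401.4 * 83.153 = 33378 Wh
Step 4: range = E_pack / consumption = 33378 / 206.9 = 161.3 km

161.3 km


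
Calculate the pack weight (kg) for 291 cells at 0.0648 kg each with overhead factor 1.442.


Cell mass sum = 291 * 0.0648 = 18.857 kg
With overhead 1.442: m_pack = 18.857 * 1.442 = 27.19 kg

27.19 kg


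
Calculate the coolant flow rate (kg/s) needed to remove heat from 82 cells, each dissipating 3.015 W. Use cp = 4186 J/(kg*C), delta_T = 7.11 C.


Q_total = 82 * 3.015 = 247.23 W
m_dot = Q_total / (cp * dT) = 247.23 / (4186 * 7.11) = 0.008307 kg/s

0.008307 kg/s


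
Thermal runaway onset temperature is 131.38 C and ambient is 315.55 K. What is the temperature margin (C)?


Convert: T_ambient = 315.55 K = 42.4 C
margin = 131.38 - 42.4 = 88.98 C

88.98 C


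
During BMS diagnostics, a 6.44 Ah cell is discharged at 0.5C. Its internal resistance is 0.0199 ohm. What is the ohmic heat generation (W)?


Step 1: I = C_rate * capacity = 0.5 * 6.44 = 3.22 A
Step 2: Q = I^2 * R = 3.22^2 * 0.0199 = 10.368 * 0.0199 = 0.2063 W

0.2063 W


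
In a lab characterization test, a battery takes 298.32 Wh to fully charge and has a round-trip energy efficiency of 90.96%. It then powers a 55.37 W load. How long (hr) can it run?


Step 1: E_discharge = eta/100 * E_charge = 90.96/100 * 298.32 = 271.35 Wh
Step 2: t = E_discharge / P = 271.35 / 55.37 = 4.901 hr

4.901 hr


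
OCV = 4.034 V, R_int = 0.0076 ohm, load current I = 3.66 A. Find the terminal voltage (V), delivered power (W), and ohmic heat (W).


Step 1: V_terminal = OCV - I*R = 4.034 - 3.66 * 0.0076 = 4.0062 V
Step 2: P_out = V_terminal * I = 4.0062 * 3.66 = 14.66 W
Step 3: Q = I^2 * R = 3.66^2 * 0.0076 = 0.1018 W

V=4.0062 V, P=14.66 W, Q=0.1018 W


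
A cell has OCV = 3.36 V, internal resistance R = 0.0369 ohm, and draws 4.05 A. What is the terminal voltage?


IR drop = 4.05 * 0.0369 = 0.14945 V
V = 3.36 - 0.14945 = 3.211 V

3.211 V


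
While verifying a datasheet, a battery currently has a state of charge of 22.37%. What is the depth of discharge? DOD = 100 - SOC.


DOD = 100 - SOC = 100 - 22.37 = 77.63%

77.63%


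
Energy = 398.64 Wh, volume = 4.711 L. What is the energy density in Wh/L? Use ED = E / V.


Volumetric ED = 398.64 Wh / 4.711 L = 84.62 Wh/L

84.62 Wh/L


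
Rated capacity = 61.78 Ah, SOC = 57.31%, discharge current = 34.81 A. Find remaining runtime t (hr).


Step 1: remaining = SOC/100 * C_total = 57.31/100 * 61.78 = 35.406 Ah
Step 2: t = remaining / I = 35.406 / 34.81 = 1.017 hr

1.017 hr


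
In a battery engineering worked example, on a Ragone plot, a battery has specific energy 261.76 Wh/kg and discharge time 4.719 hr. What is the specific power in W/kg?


Specific power = 261.76 Wh/kg / 4.719 hr = 55.47 W/kg

55.47 W/kg


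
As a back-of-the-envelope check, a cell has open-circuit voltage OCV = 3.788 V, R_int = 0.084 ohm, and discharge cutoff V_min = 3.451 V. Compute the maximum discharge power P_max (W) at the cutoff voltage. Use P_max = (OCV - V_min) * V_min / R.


P_max = (OCV - V_min) * V_min / R = (3.788 - 3.451) * 3.451 / 0.084 = 0.337 * 3.451 / 0.084 = 13.85 W

13.85 W


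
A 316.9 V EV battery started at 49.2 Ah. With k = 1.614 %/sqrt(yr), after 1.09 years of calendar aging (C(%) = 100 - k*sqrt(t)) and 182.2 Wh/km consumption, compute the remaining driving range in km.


Step 1: capacity retention = 100 - 1.614 * sqrt(1.09) = 100 - 1.614 * 1.044 = 98.315%
Step 2: C_now = 49.2 * 98.315/100 = 48.371 Ah
Step 3: E_pack = V * C_now = 316.9 * 48.371 = 15329 Wh
Step 4: range = E_pack / consumption = 15329 / 182.2 = 84.13 km

84.13 km


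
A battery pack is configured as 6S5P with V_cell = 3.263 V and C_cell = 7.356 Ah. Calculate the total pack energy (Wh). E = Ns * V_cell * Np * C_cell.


E = Ns * Vcell * Np * Ccell = 6 * 3.263 * 5 * 7.356 = 720.1 Wh

720.1 Wh


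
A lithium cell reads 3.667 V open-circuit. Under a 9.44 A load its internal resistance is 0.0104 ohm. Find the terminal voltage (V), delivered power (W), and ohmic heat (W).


Step 1: V_terminal = OCV - I*R = 3.667 - 9.44 * 0.0104 = 3.5688 V
Step 2: P_out = V_terminal * I = 3.5688 * 9.44 = 33.69 W
Step 3: Q = I^2 * R = 9.44^2 * 0.0104 = 0.9268 W

V=3.5688 V, P=33.69 W, Q=0.9268 W


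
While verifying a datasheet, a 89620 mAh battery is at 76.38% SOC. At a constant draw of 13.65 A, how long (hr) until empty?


Convert: C_total = 89620 mAh = 89.62 Ah
Step 1: remaining = SOC/100 * C_total = 76.38/100 * 89.62 = 68.452 Ah
Step 2: t = remaining / I = 68.452 / 13.65 = 5.015 hr

5.015 hr


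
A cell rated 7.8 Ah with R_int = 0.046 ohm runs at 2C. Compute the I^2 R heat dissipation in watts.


Step 1: I = C_rate * capacity = 2 * 7.8 = 15.6 A
Step 2: Q = I^2 * R = 15.6^2 * 0.046 = 243.36 * 0.046 = 11.19 W

11.19 W


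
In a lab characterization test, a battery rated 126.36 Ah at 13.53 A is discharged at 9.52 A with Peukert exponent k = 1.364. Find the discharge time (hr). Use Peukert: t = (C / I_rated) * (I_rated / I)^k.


Step 1: t_rated = C / I_rated = 126.36 / 13.53 = 9.3392 hr
Step 2: ratio = 13.53 / 9.52 = 1.4212
Step 3: ratio^k = 1.4212^1.364 = 1.6152
Step 4: t = t_rated * ratio^k = 9.3392 * 1.6152 = 15.08 hr

15.08 hr


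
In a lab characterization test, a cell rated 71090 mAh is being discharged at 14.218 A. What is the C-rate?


Convert: capacity = 71090 mAh = 71.09 Ah
C_rate = I / capacity = 14.218 / 71.09 = 0.2C

0.2C


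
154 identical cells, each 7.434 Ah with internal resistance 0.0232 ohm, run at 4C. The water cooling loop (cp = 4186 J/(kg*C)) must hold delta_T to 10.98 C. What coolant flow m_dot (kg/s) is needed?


Step 1: I = 4 * 7.434 = 29.736 A
Step 2: Q_cell = I^2 * R = 29.736^2 * 0.0232 = 20.514 W
Step 3: Q_total = 154 * 20.514 = 3159.2 W
Step 4: m_dot = Q_total / (cp * dT) = 3159.2 / (4186 * 10.98) = 0.06873 kg/s

0.06873 kg/s


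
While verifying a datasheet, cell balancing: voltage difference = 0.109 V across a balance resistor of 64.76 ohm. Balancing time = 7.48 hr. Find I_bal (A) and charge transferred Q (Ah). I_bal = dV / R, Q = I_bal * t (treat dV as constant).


I_bal = dV / R = 0.109 / 64.76 = 0.0016831 A
Q = I_bal * t = 0.0016831 * 7.48 = 0.01259 Ah

I=0.0016831 A, Q=0.01259 Ah


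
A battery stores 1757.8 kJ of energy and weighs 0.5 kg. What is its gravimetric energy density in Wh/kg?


Convert: E = 1757.8 kJ = 488.28 Wh
ED = E / m = 488.28 / 0.5 = 976.6 Wh/kg

976.6 Wh/kg


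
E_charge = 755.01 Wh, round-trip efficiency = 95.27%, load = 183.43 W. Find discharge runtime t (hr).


Step 1: E_discharge = eta/100 * E_charge = 95.27/100 * 755.01 = 719.3 Wh
Step 2: t = E_discharge / P = 719.3 / 183.43 = 3.921 hr

3.921 hr


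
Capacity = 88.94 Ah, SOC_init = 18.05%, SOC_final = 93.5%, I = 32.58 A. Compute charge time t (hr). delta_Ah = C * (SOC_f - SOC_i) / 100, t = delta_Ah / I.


delta_Ah = 88.94 * (93.5 - 18.05) / 100 = 67.105 Ah
t = delta_Ah / I = 67.105 / 32.58 = 2.060 hr

2.060 hr


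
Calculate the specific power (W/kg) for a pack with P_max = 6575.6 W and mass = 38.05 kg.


SP = P / m = 6575.6 / 38.05 = 172.8 W/kg

172.8 W/kg


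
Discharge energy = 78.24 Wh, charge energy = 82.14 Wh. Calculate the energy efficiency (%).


eta_e = E_dis / E_chg * 100 = 78.24 / 82.14 * 100 = 95.25%

95.25%


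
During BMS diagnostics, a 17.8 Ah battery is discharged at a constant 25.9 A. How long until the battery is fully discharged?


t = capacity / current = 17.8 / 25.9 = 0.6873 hr

0.6873 hr


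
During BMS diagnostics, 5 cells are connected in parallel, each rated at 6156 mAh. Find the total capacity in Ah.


Convert: C_cell = 6156 mAh = 6.156 Ah
C_total = 5 * 6.156 = 30.78 Ah

30.78 Ah


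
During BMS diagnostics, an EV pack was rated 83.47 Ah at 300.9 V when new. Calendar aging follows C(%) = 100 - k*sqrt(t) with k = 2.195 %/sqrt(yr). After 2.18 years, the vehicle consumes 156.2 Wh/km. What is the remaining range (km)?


Step 1: capacity retention = 100 - 2.195 * sqrt(2.18) = 100 - 2.195 * 1.4765 = 96.759%
Step 2: C_now = 83.47 * 96.759/100 = 80.765 Ah
Step 3: E_pack = V * C_now = 300.9 * 80.765 = 24302 Wh
Step 4: range = E_pack / consumption = 24302 / 156.2 = 155.6 km

155.6 km


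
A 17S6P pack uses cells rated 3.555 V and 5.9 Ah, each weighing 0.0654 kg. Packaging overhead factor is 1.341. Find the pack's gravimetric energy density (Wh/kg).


Step 1: V_pack = 17 * 3.555 = 60.435 V
Step 2: C_pack = 6 * 5.9 = 35.4 Ah
Step 3: E_pack = V_pack * C_pack = 60.435 * 35.4 = 2139.4 Wh
Step 4: m_pack = 17 * 6 * 0.0654 * 1.341 = 8.9455 kg
Step 5: ED = E_pack / m_pack = 2139.4 / 8.9455 = 239.2 Wh/kg

239.2 Wh/kg


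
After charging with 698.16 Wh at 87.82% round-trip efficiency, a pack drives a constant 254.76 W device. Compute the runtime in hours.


Step 1: E_discharge = eta/100 * E_charge = 87.82/100 * 698.16 = 613.12 Wh
Step 2: t = E_discharge / P = 613.12 / 254.76 = 2.407 hr

2.407 hr


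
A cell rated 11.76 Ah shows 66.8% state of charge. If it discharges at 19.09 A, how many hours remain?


Step 1: remaining = SOC/100 * C_total = 66.8/100 * 11.76 = 7.8557 Ah
Step 2: t = remaining / I = 7.8557 / 19.09 = 0.4115 hr

0.4115 hr


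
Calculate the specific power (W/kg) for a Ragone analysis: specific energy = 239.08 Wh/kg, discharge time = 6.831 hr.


P_specific = E / t = 239.08 / 6.831 = 35.00 W/kg

35.00 W/kg


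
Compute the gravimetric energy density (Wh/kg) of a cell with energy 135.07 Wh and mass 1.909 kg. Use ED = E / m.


Specific energy = 135.07 Wh / 1.909 kg = 70.75 Wh/kg

70.75 Wh/kg


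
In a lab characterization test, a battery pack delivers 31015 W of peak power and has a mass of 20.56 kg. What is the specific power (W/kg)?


SP = P / m = 31015 / 20.56 = 1509 W/kg

1509 W/kg


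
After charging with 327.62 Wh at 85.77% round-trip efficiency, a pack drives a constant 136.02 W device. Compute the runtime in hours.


Step 1: E_discharge = eta/100 * E_charge = 85.77/100 * 327.62 = 281 Wh
Step 2: t = E_discharge / P = 281 / 136.02 = 2.066 hr

2.066 hr


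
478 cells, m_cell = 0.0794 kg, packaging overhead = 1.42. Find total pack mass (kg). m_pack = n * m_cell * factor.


Cell mass sum = 478 * 0.0794 = 37.953 kg
With overhead 1.42: m_pack = 37.953 * 1.42 = 53.89 kg

53.89 kg


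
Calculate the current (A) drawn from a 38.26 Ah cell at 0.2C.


I = C_rate * capacity = 0.2 * 38.26 = 7.652 A

7.652 A


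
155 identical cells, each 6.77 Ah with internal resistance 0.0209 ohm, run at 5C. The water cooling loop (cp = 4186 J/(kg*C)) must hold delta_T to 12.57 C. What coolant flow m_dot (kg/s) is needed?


Step 1: I = 5 * 6.77 = 33.85 A
Step 2: Q_cell = I^2 * R = 33.85^2 * 0.0209 = 23.948 W
Step 3: Q_total = 155 * 23.948 = 3711.9 W
Step 4: m_dot = Q_total / (cp * dT) = 3711.9 / (4186 * 12.57) = 0.07054 kg/s

0.07054 kg/s


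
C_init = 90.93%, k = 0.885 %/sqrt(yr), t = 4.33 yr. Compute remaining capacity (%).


sqrt(t) = sqrt(4.33) = 2.0809
C_final = 90.93 - 0.885 * 2.0809 = 89.09%

89.09%


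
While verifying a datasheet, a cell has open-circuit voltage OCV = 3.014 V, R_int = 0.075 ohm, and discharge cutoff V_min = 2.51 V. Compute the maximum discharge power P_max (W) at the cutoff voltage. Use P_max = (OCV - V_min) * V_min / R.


dV = OCV - V_min = 0.504 V (so I_max = dV / R)
P_max = dV * V_min / R = 0.504 * 2.51 / 0.075 = 16.87 W

16.87 W


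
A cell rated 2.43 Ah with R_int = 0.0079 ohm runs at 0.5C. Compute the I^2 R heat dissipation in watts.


Step 1: I = C_rate * capacity = 0.5 * 2.43 = 1.215 A
Step 2: Q = I^2 * R = 1.215^2 * 0.0079 = 1.4762 * 0.0079 = 0.01166 W

0.01166 W


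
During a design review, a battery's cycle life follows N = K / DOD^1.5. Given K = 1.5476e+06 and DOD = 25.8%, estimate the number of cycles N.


Step 1: DOD^1.5 = 25.8^1.5 = 131.05
Step 2: N = 1.5476e+06 / 131.05 = 11810 cycles

11810 cycles


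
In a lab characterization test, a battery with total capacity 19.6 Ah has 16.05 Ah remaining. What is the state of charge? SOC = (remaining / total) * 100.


SOC = (remaining / total) * 100 = (16.05 / 19.6) * 100 = 81.89%

81.89%


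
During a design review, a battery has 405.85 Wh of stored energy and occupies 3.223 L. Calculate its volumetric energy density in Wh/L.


Volumetric ED = 405.85 Wh / 3.223 L = 125.9 Wh/L

125.9 Wh/L


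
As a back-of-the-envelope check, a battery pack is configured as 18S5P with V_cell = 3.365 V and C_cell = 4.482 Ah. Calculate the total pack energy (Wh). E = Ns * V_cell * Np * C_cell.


V_pack = 18 * 3.365 = 60.57 V
C_pack = 5 * 4.482 = 22.41 Ah
E = V_pack * C_pack = 60.57 * 22.41 = 1357 Wh

1357 Wh


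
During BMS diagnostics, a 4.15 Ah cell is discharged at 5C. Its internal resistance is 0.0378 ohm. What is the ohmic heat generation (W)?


Step 1: I = C_rate * capacity = 5 * 4.15 = 20.75 A
Step 2: Q = I^2 * R = 20.75^2 * 0.0378 = 430.56 * 0.0378 = 16.28 W

16.28 W


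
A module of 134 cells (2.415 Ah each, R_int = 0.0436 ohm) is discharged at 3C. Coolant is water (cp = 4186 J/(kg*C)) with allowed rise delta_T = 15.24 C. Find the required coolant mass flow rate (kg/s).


Step 1: I = 3 * 2.415 = 7.245 A
Step 2: Q_cell = I^2 * R = 7.245^2 * 0.0436 = 2.2886 W
Step 3: Q_total = 134 * 2.2886 = 306.67 W
Step 4: m_dot = Q_total / (cp * dT) = 306.67 / (4186 * 15.24) = 0.004807 kg/s

0.004807 kg/s


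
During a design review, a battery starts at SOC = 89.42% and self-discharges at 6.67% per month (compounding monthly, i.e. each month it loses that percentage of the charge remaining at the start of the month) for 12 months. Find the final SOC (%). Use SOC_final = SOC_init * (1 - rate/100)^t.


decay = (1 - 6.67/100)^12 = 0.43677
SOC_final = 89.42 * 0.43677 = 39.06%

39.06%


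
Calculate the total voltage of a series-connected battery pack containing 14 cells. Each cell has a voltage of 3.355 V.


V_pack = n * V_cell = 14 * 3.355 = 46.97 V

46.97 V


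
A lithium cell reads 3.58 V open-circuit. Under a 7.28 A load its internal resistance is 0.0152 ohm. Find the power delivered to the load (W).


Step 1: V_terminal = OCV - I*R = 3.58 - 7.28 * 0.0152 = 3.4693 V
Step 2: P_out = V_terminal * I = 3.4693 * 7.28 = 25.26 W

25.26 W


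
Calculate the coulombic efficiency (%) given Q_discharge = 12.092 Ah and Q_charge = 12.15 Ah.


Coulombic efficiency = 12.092/12.15 * 100% = 99.52%

99.52%


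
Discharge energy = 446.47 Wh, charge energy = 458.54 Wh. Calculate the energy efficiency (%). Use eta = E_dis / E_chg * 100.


eta_e = E_dis / E_chg * 100 = 446.47 / 458.54 * 100 = 97.37%

97.37%


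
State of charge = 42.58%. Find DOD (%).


DOD = 100 - SOC = 100 - 42.58 = 57.42%

57.42%


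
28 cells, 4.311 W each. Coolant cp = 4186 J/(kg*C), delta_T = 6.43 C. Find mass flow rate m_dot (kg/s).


Step 1: Total heat Q = 28 * 4.311 W = 120.71 W
Step 2: denom = cp * dT = 4186 * 6.43 = 26916
Step 3: m_dot = 120.71 / 26916 = 0.004485 kg/s

0.004485 kg/s


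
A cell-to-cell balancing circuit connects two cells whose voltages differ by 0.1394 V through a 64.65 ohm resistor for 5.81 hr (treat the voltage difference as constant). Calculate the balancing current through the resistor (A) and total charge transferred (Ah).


I_bal = dV / R = 0.1394 / 64.65 = 0.0021562 A
Q = I_bal * t = 0.0021562 * 5.81 = 0.01253 Ah

I=0.0021562 A, Q=0.01253 Ah


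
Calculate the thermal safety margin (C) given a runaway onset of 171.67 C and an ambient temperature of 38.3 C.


margin = T_onset - T_ambient = 171.67 - 38.3 = 133.37 C

133.37 C


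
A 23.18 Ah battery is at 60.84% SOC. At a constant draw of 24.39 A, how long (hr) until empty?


Step 1: remaining = SOC/100 * C_total = 60.84/100 * 23.18 = 14.103 Ah
Step 2: t = remaining / I = 14.103 / 24.39 = 0.5782 hr

0.5782 hr


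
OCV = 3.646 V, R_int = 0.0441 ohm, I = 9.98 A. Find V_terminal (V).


IR drop = 9.98 * 0.0441 = 0.44012 V
V = 3.646 - 0.44012 = 3.206 V

3.206 V


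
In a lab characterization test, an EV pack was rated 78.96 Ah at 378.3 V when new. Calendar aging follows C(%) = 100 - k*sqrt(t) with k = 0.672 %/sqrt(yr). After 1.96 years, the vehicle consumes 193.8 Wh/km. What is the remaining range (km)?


Step 1: capacity retention = 100 - 0.672 * sqrt(1.96) = 100 - 0.672 * 1.4 = 99.059%
Step 2: C_now = 78.96 * 99.059/100 = 78.217 Ah
Step 3: E_pack = V * C_now = 378.3 * 78.217 = 29589 Wh
Step 4: range = E_pack / consumption = 29589 / 193.8 = 152.7 km

152.7 km


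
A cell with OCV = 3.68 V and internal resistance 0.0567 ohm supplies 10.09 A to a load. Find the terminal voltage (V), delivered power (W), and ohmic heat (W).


Step 1: V_terminal = OCV - I*R = 3.68 - 10.09 * 0.0567 = 3.1079 V
Step 2: P_out = V_terminal * I = 3.1079 * 10.09 = 31.36 W
Step 3: Q = I^2 * R = 10.09^2 * 0.0567 = 5.773 W

V=3.1079 V, P=31.36 W, Q=5.773 W


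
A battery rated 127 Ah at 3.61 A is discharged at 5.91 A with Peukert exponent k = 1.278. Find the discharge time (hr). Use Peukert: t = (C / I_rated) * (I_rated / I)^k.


t_rated = C / I_rated = 127 / 3.61 = 35.18 hr
(I_rated/I)^k = (0.61083)^1.278 = 0.53261
t = t_rated * (I_rated/I)^k = 35.18 * 0.53261 = 18.74 hr

18.74 hr


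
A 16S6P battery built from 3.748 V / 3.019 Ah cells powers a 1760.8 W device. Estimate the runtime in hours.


Step 1: E_pack = Ns * V_cell * Np * C_cell = 16 * 3.748 * 6 * 3.019 = 1086.3 Wh
Step 2: t = E_pack / P = 1086.3 / 1760.8 = 0.6169 hr

0.6169 hr


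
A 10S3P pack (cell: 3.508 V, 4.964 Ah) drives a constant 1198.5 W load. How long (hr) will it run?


Step 1: E_pack = Ns * V_cell * Np * C_cell = 10 * 3.508 * 3 * 4.964 = 522.41 Wh
Step 2: t = E_pack / P = 522.41 / 1198.5 = 0.4359 hr

0.4359 hr


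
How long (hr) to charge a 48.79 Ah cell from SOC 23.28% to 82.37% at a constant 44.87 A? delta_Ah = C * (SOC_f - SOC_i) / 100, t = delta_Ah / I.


Step 1: dSOC = 82.37% - 23.28% = 59.09%
Step 2: delta_Ah = 48.79 * 59.09 / 100 = 28.83 Ah
Step 3: t = 28.83 / 44.87 = 0.6425 hr

0.6425 hr


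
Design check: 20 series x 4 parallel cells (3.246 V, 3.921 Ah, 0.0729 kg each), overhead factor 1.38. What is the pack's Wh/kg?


Step 1: V_pack = 20 * 3.246 = 64.92 V
Step 2: C_pack = 4 * 3.921 = 15.684 Ah
Step 3: E_pack = V_pack * C_pack = 64.92 * 15.684 = 1018.2 Wh
Step 4: m_pack = 20 * 4 * 0.0729 * 1.38 = 8.0482 kg
Step 5: ED = E_pack / m_pack = 1018.2 / 8.0482 = 126.5 Wh/kg

126.5 Wh/kg


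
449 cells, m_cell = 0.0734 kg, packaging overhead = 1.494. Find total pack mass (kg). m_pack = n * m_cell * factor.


Cell mass sum = 449 * 0.0734 = 32.957 kg
With overhead 1.494: m_pack = 32.957 * 1.494 = 49.24 kg

49.24 kg


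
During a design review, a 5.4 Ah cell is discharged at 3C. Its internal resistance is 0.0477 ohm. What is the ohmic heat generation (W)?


Step 1: I = C_rate * capacity = 3 * 5.4 = 16.2 A
Step 2: Q = I^2 * R = 16.2^2 * 0.0477 = 262.44 * 0.0477 = 12.52 W

12.52 W


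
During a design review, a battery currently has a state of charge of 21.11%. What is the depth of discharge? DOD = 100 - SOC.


Complement of SOC: DOD = 100% - 21.11% = 78.89%

78.89%


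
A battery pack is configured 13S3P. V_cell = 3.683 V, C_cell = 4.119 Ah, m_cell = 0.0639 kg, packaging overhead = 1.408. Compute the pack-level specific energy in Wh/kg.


Step 1: V_pack = 13 * 3.683 = 47.879 V
Step 2: C_pack = 3 * 4.119 = 12.357 Ah
Step 3: E_pack = V_pack * C_pack = 47.879 * 12.357 = 591.64 Wh
Step 4: m_pack = 13 * 3 * 0.0639 * 1.408 = 3.5089 kg
Step 5: ED = E_pack / m_pack = 591.64 / 3.5089 = 168.6 Wh/kg

168.6 Wh/kg


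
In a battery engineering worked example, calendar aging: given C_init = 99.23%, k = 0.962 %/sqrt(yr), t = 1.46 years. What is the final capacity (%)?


sqrt(t) = sqrt(1.46) = 1.2083
C_final = 99.23 - 0.962 * 1.2083 = 98.07%

98.07%


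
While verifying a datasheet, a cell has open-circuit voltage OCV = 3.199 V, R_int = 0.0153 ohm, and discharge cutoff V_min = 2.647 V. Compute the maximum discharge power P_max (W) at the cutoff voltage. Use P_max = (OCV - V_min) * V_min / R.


dV = OCV - V_min = 0.552 V (so I_max = dV / R)
P_max = dV * V_min / R = 0.552 * 2.647 / 0.0153 = 95.50 W

95.50 W


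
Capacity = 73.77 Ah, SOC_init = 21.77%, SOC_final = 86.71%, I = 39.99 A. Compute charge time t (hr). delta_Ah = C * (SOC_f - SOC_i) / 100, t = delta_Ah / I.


delta_Ah = 73.77 * (86.71 - 21.77) / 100 = 47.906 Ah
t = delta_Ah / I = 47.906 / 39.99 = 1.198 hr

1.198 hr


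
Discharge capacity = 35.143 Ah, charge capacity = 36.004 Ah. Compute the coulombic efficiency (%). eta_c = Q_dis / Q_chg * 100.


Coulombic efficiency = 35.143/36.004 * 100% = 97.61%

97.61%


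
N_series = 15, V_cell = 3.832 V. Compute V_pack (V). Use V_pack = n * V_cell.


Series voltages add: 15 * 3.832 V = 57.48 V

57.48 V


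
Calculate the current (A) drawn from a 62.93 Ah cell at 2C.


I = C_rate * capacity = 2 * 62.93 = 125.86 A

125.86 A


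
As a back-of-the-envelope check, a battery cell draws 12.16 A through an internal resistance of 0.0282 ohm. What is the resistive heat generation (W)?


I^2 = 147.87
Q = 147.87 * 0.0282 = 4.170 W

4.170 W


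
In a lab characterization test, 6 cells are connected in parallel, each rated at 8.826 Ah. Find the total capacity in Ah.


C_total = 6 * 8.826 = 52.956 Ah

52.956 Ah


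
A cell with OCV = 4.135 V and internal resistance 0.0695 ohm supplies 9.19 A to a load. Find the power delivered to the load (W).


Step 1: V_terminal = OCV - I*R = 4.135 - 9.19 * 0.0695 = 3.4963 V
Step 2: P_out = V_terminal * I = 3.4963 * 9.19 = 32.13 W

32.13 W


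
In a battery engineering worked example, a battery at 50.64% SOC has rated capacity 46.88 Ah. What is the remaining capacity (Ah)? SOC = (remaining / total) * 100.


remaining = SOC / 100 * total = 50.64 / 100 * 46.88 = 23.74 Ah

23.74 Ah


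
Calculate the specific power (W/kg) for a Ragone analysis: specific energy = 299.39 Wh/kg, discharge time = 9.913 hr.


P_specific = E / t = 299.39 / 9.913 = 30.20 W/kg

30.20 W/kg


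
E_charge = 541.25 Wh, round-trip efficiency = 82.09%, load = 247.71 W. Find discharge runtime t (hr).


Step 1: E_discharge = eta/100 * E_charge = 82.09/100 * 541.25 = 444.31 Wh
Step 2: t = E_discharge / P = 444.31 / 247.71 = 1.794 hr

1.794 hr


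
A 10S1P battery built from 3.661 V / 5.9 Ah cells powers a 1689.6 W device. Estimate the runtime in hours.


Step 1: E_pack = Ns * V_cell * Np * C_cell = 10 * 3.661 * 1 * 5.9 = 216 Wh
Step 2: t = E_pack / P = 216 / 1689.6 = 0.1278 hr

0.1278 hr


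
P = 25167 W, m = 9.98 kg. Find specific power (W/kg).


Specific power = 25167 W / 9.98 kg = 2522 W/kg

2522 W/kg


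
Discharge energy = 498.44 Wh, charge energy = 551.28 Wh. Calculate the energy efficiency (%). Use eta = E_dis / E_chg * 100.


eta_e = E_dis / E_chg * 100 = 498.44 / 551.28 * 100 = 90.42%

90.42%


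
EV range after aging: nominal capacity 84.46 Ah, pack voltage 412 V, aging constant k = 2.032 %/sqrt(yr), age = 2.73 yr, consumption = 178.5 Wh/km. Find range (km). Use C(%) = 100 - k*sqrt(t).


Step 1: capacity retention = 100 - 2.032 * sqrt(2.73) = 100 - 2.032 * 1.6523 = 96.643%
Step 2: C_now = 84.46 * 96.643/100 = 81.625 Ah
Step 3: E_pack = V * C_now = 412 * 81.625 = 33630 Wh
Step 4: range = E_pack / consumption = 33630 / 178.5 = 188.4 km

188.4 km


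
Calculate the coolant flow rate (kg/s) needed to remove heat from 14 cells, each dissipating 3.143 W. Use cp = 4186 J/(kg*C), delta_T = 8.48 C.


Q_total = 14 * 3.143 = 44.002 W
m_dot = Q_total / (cp * dT) = 44.002 / (4186 * 8.48) = 0.001240 kg/s

0.001240 kg/s


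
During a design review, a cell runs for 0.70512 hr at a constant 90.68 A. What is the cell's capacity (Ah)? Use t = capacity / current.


C = I * t = 90.68 * 0.70512 = 63.94 Ah

63.94 Ah


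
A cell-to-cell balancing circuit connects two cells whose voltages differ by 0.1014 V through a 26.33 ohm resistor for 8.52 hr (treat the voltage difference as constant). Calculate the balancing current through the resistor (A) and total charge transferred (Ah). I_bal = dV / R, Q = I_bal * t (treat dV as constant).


I_bal = dV / R = 0.1014 / 26.33 = 0.0038511 A
Q = I_bal * t = 0.0038511 * 8.52 = 0.03281 Ah

I=0.0038511 A, Q=0.03281 Ah
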